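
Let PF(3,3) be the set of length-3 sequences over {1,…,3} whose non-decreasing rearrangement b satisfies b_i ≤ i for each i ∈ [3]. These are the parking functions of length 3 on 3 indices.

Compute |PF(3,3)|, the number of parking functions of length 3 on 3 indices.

Count = 1·4^2 = 1·16 = 16
One tuple (1,2,3) → sorted (1,2,3): b_i ≤ i ∀i, a PF.

16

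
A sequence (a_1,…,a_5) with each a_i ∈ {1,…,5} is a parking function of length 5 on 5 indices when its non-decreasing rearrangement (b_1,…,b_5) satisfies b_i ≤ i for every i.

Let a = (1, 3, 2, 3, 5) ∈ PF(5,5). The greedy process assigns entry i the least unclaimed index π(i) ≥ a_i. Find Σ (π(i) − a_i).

Σπ = 5·6/2 = 15 (π permutes [5]); Σa = 1+3+2+3+5 = 14; disp = 15−14 = 1.

1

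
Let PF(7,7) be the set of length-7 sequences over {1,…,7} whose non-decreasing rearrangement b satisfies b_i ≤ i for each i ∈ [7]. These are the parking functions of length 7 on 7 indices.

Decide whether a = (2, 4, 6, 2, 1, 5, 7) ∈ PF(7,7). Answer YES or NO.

Sorted: b = (1, 2, 2, 4, 5, 6, 7).
  b_1=1 ≤ 1
  b_2=2 ≤ 2
  b_3=2 ≤ 3
  b_4=4 ≤ 4
  b_5=5 ≤ 5
  b_6=6 ≤ 6
  b_7=7 ≤ 7
All bounds hold ⇒ YES

YES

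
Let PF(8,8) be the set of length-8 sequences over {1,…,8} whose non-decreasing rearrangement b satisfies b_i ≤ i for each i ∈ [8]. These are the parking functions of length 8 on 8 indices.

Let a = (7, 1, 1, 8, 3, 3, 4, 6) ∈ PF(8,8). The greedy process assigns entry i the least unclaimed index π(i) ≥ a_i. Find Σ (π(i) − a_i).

Σπ(i) = 1+…+8 = 36; Σa = 7+1+1+8+3+3+4+6 = 33; disp = 36−33 = 3.

3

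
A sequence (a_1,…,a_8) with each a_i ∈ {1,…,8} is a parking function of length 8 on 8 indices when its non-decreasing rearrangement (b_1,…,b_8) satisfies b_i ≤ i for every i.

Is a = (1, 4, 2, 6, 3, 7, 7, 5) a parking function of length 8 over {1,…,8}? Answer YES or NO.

YES

Sorted: b = (1, 2, 3, 4, 5, 6, 7, 7).
  b_1=1 ≤ 1
  b_2=2 ≤ 2
  b_3=3 ≤ 3
  b_4=4 ≤ 4
  b_5=5 ≤ 5
  b_6=6 ≤ 6
  b_7=7 ≤ 7
  b_8=7 ≤ 8
All bounds hold ⇒ YES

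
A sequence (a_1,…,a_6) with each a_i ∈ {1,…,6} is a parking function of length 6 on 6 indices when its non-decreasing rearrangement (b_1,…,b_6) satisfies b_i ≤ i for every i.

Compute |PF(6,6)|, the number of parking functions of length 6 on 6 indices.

|PF(6,6)| = 1·7^5 = 1·16807 = 16807
E.g. (1,1,5,2,2,2) → sorted (1,1,2,2,2,5): b_i ≤ i ∀i, a PF.

16807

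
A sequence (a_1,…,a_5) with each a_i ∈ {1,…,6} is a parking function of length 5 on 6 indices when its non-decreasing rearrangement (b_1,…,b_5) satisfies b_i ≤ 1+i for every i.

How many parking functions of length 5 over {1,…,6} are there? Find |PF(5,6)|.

4802

Count = (7−5)·7^(5−1) = 2·2401 = 4802 (Pollak)
Check (3,2,3,4,2) → sorted (2,2,3,3,4): b_i ≤ 1+i ∀i, a PF.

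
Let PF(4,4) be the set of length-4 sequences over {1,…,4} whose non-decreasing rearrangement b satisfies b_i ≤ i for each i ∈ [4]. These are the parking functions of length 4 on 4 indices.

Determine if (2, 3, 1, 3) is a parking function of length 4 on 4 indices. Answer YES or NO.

YES

Order a: b = (1, 2, 3, 3).
  b_1=1 ≤ 1
  b_2=2 ≤ 2
  b_3=3 ≤ 3
  b_4=3 ≤ 4
All bounds hold ⇒ YES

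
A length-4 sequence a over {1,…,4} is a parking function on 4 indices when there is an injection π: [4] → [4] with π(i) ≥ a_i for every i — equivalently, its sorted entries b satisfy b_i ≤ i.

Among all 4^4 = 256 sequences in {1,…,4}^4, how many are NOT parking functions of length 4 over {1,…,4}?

131

#PF = (4+1−4)·(4+1)^{4−1} = 1 · 125 = 125 [KW]
One tuple (4,4,4,2) → sorted (2,4,4,4): b_1=2>1, not a PF.
4^4 − 125 = 256 − 125 = 131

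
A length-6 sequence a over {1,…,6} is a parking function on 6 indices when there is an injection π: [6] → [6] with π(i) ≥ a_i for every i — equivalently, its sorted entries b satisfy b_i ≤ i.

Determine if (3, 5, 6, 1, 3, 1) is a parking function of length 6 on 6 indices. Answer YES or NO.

YES

Order a: b = (1, 1, 3, 3, 5, 6).
  b_1=1 ≤ 1
  b_2=1 ≤ 2
  b_3=3 ≤ 3
  b_4=3 ≤ 4
  b_5=5 ≤ 5
  b_6=6 ≤ 6
All bounds hold ⇒ YES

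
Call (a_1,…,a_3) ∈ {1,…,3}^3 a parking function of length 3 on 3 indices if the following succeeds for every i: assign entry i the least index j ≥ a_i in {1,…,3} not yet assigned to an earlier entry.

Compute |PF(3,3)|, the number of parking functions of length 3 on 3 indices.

#PF = (3+1−3)·(3+1)^{3−1} = 1·16 = 16 (Pollak)
E.g. (3,1,1) → sorted (1,1,3): b_i ≤ i ∀i, a PF.

16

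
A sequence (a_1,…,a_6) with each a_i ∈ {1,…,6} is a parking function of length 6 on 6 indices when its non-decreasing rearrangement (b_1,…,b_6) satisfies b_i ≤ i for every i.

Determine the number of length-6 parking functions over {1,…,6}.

|PF| = 1·7^5 = 1×16807 = 16807 [KW]
Check (3,1,4,6,2,5) → sorted (1,2,3,4,5,6): b_i ≤ i ∀i, a PF.

16807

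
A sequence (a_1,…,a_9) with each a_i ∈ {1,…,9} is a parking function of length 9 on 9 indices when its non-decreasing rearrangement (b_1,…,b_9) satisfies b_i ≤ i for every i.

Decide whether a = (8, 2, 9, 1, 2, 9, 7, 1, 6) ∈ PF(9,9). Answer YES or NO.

Order a: b = (1, 1, 2, 2, 6, 7, 8, 9, 9).
  b_1=1 ≤ 1
  b_2=1 ≤ 2
  b_3=2 ≤ 3
  b_4=2 ≤ 4
  b_5=6 > 5
  fails at i=5 ⇒ NO

NO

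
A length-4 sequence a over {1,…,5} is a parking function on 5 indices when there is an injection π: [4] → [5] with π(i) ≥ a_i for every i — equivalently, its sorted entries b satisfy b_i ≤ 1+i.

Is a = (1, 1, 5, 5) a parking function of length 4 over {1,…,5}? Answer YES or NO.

NO

Order a: b = (1, 1, 5, 5).
  b_1=1 ≤ 2
  b_2=1 ≤ 3
  b_3=5 > 4
  fails at i=3 ⇒ NO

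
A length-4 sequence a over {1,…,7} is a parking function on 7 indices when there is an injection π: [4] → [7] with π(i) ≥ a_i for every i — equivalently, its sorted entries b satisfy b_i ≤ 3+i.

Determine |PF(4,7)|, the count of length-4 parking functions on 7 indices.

Count = (7+1−4)·(7+1)^{4−1} = 4×512 = 2048 (Konheim–Weiss)
E.g. (6,5,2,6) → sorted (2,5,6,6): b_i ≤ 3+i ∀i, a PF.

2048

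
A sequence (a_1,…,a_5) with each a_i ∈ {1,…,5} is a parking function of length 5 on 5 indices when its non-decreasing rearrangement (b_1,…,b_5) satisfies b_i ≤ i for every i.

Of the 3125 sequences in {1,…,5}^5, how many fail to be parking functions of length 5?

1829

Count = (5−5+1)·(5+1)^(5−1) = 1×1296 = 1296
One tuple (4,3,4,5,5) → sorted (3,4,4,5,5): b_1=3>1, not a PF.
So 3125 − 1296 = 1829 fail.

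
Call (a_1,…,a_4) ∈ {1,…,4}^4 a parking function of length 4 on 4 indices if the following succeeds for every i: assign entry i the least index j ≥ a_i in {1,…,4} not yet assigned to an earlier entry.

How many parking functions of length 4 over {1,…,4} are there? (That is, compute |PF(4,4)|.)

125

#PF = (4+1−4)·(4+1)^{4−1} = 1×125 = 125
E.g. (3,1,1,4) → sorted (1,1,3,4): b_i ≤ i ∀i, a PF.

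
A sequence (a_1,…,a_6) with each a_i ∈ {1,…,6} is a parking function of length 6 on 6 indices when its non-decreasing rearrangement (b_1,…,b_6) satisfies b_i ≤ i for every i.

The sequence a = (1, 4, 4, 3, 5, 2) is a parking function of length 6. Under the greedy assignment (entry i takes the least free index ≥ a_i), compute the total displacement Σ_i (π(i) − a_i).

2

Σπ = 6·7/2 = 21 (π permutes [6]); Σa = 1+4+4+3+5+2 = 19; disp = 21−19 = 2.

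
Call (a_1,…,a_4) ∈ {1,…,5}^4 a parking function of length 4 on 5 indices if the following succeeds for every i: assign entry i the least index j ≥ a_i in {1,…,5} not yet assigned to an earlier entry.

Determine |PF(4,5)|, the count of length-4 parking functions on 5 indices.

|PF| = (5−4+1)·(5+1)^(4−1) = 2·216 = 432 (Konheim–Weiss)
One tuple (5,1,1,4) → sorted (1,1,4,5): b_i ≤ 1+i ∀i, a PF.

432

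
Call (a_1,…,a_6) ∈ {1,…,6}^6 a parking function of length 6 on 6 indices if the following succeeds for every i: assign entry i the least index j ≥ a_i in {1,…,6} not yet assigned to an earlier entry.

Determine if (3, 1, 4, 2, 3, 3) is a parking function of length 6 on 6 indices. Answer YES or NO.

Order a: b = (1, 2, 3, 3, 3, 4).
  b_1=1 ≤ 1
  b_2=2 ≤ 2
  b_3=3 ≤ 3
  b_4=3 ≤ 4
  b_5=3 ≤ 5
  b_6=4 ≤ 6
All bounds hold ⇒ YES

YES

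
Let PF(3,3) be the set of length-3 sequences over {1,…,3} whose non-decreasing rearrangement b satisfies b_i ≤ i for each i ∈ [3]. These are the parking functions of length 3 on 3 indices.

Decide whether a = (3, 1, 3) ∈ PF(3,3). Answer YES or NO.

Sorted: b = (1, 3, 3).
  b_1=1 ≤ 1
  b_2=3 > 2
  fails at i=2 ⇒ NO

NO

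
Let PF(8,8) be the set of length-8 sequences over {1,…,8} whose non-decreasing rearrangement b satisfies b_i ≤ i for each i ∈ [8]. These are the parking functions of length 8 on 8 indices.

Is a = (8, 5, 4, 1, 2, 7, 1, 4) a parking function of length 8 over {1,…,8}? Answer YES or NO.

Rearranged: b = (1, 1, 2, 4, 4, 5, 7, 8).
  b_1=1 ≤ 1
  b_2=1 ≤ 2
  b_3=2 ≤ 3
  b_4=4 ≤ 4
  b_5=4 ≤ 5
  b_6=5 ≤ 6
  b_7=7 ≤ 7
  b_8=8 ≤ 8
All bounds hold ⇒ YES

YES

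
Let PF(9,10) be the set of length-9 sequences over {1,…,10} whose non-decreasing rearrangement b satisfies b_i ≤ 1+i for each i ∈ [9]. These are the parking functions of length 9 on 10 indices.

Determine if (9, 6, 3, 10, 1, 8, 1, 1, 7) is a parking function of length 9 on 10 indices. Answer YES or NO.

YES

Order a: b = (1, 1, 1, 3, 6, 7, 8, 9, 10).
  b_1=1 ≤ 2
  b_2=1 ≤ 3
  b_3=1 ≤ 4
  b_4=3 ≤ 5
  b_5=6 ≤ 6
  b_6=7 ≤ 7
  b_7=8 ≤ 8
  b_8=9 ≤ 9
  b_9=10 ≤ 10
All bounds hold ⇒ YES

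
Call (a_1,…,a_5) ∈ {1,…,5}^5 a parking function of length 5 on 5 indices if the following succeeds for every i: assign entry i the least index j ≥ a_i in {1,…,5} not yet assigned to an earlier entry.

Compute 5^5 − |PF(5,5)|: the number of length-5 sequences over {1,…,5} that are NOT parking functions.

1829

|PF(5,5)| = (5−5+1)·(5+1)^(5−1) = 1 · 1296 = 1296
Example (3,5,4,3,3) → sorted (3,3,3,4,5): b_1=3>1, not a PF.
Total 3125; non-PF = 3125−1296 = 1829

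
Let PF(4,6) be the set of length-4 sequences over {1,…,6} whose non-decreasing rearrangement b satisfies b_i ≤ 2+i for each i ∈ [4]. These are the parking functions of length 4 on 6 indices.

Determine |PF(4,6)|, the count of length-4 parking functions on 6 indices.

|PF| = 3·7^3 = 3·343 = 1029
Example (5,6,4,3) → sorted (3,4,5,6): b_i ≤ 2+i ∀i, a PF.

1029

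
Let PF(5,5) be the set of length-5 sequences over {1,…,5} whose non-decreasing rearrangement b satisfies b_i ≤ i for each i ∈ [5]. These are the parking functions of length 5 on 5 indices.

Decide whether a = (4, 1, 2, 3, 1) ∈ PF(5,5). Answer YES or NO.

Rearranged: b = (1, 1, 2, 3, 4).
  b_1=1 ≤ 1
  b_2=1 ≤ 2
  b_3=2 ≤ 3
  b_4=3 ≤ 4
  b_5=4 ≤ 5
All bounds hold ⇒ YES

YES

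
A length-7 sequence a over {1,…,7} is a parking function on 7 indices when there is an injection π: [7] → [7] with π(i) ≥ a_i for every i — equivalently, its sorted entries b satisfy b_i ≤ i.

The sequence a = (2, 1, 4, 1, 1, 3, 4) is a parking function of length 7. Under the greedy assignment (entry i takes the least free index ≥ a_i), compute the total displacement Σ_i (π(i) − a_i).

12

Σπ(i) = 1+…+7 = 28; Σa = 2+1+4+1+1+3+4 = 16; disp = 28−16 = 12.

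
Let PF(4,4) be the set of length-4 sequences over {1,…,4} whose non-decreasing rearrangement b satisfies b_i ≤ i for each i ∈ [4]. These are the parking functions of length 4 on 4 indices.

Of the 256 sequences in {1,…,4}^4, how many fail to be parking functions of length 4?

131

|PF| = (4+1−4)·(4+1)^{4−1} = 1×125 = 125
Example (3,4,4,1) → sorted (1,3,4,4): b_2=3>2, not a PF.
Total 256; non-PF = 256−125 = 131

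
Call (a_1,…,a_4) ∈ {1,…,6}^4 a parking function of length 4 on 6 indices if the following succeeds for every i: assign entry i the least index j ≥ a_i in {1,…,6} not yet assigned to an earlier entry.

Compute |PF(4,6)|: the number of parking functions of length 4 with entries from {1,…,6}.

1029

|PF(4,6)| = (6+1−4)·(6+1)^{4−1} = 3×343 = 1029
E.g. (1,4,1,4) → sorted (1,1,4,4): b_i ≤ 2+i ∀i, a PF.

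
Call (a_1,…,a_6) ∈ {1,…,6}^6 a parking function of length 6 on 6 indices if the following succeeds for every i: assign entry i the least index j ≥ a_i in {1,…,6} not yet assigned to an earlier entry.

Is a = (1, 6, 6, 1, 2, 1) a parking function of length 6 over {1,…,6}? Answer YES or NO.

Order a: b = (1, 1, 1, 2, 6, 6).
  b_1=1 ≤ 1
  b_2=1 ≤ 2
  b_3=1 ≤ 3
  b_4=2 ≤ 4
  b_5=6 > 5
  fails at i=5 ⇒ NO

NO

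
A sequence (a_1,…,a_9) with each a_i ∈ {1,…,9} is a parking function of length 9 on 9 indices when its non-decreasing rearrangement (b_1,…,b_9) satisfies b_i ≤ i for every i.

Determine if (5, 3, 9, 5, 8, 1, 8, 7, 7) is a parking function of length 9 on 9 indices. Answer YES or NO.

NO

Order a: b = (1, 3, 5, 5, 7, 7, 8, 8, 9).
  b_1=1 ≤ 1
  b_2=3 > 2
  fails at i=2 ⇒ NO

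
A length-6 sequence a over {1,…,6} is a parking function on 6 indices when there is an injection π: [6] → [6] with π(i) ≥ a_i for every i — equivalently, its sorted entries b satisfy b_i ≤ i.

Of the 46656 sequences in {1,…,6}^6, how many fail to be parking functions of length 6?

29849

#PF = (6+1−6)·(6+1)^{6−1} = 1×16807 = 16807
One tuple (4,3,6,4,5,3) → sorted (3,3,4,4,5,6): b_1=3>1, not a PF.
So 46656 − 16807 = 29849 fail.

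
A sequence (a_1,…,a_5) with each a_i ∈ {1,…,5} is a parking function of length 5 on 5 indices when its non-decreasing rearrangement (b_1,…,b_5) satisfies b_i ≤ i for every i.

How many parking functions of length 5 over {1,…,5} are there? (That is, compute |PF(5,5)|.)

|PF| = (5−5+1)·(5+1)^(5−1) = 1·1296 = 1296 [KW]
One tuple (1,4,1,1,4) → sorted (1,1,1,4,4): b_i ≤ i ∀i, a PF.

1296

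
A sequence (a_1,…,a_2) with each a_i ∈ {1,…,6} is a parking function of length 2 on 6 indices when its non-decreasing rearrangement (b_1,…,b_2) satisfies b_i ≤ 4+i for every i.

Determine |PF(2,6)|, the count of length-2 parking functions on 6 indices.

35

|PF| = (7−2)·7^(2−1) = 5×7 = 35 [KW]
Check (6,3) → sorted (3,6): b_i ≤ 4+i ∀i, a PF.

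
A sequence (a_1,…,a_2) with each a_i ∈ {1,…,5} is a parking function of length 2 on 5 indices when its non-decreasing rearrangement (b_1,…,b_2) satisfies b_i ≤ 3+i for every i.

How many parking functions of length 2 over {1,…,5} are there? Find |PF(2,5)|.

|PF(2,5)| = (5−2+1)·(5+1)^(2−1) = 4×6 = 24
E.g. (3,1) → sorted (1,3): b_i ≤ 3+i ∀i, a PF.

24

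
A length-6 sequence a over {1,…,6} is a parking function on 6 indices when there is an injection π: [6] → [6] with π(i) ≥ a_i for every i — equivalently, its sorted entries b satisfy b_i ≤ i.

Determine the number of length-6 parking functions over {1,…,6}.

|PF| = (6+1−6)·(6+1)^{6−1} = 1·16807 = 16807 (Konheim–Weiss)
Check (2,6,1,5,1,3) → sorted (1,1,2,3,5,6): b_i ≤ i ∀i, a PF.

16807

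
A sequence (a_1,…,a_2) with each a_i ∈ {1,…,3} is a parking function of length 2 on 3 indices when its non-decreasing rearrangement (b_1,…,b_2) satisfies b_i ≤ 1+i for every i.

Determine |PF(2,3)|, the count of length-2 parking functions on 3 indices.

8

Count = (4−2)·4^(2−1) = 2·4 = 8 [KW]
Check (1,2) → sorted (1,2): b_i ≤ 1+i ∀i, a PF.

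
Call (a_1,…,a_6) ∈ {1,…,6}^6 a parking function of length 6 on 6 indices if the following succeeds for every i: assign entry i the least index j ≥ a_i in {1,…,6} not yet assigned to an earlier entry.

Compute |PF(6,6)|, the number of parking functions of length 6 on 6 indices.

16807

Count = (6+1−6)·(6+1)^{6−1} = 1 · 16807 = 16807 [KW]
Example (2,6,4,1,5,1) → sorted (1,1,2,4,5,6): b_i ≤ i ∀i, a PF.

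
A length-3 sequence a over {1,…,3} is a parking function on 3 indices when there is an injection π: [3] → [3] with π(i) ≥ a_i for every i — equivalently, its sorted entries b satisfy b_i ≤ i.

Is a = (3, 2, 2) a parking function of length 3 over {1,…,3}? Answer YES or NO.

Sorted: b = (2, 2, 3).
  b_1=2 > 1
  fails at i=1 ⇒ NO

NO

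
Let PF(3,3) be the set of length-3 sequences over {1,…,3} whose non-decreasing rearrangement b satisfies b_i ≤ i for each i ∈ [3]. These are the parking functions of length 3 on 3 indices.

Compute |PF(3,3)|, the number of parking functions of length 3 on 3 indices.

16

Count = (4−3)·4^(3−1) = 1×16 = 16
Check (3,1,2) → sorted (1,2,3): b_i ≤ i ∀i, a PF.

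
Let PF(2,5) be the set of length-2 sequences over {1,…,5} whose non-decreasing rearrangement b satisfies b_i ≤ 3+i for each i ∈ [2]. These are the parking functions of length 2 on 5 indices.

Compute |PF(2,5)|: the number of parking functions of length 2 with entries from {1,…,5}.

24

#PF = 4·6^1 = 4×6 = 24 [KW]
Example (4,5) → sorted (4,5): b_i ≤ 3+i ∀i, a PF.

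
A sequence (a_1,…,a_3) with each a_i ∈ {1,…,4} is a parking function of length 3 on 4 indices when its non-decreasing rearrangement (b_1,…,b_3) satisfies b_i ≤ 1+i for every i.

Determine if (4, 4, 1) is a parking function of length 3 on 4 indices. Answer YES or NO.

Sorted: b = (1, 4, 4).
  b_1=1 ≤ 2
  b_2=4 > 3
  fails at i=2 ⇒ NO

NO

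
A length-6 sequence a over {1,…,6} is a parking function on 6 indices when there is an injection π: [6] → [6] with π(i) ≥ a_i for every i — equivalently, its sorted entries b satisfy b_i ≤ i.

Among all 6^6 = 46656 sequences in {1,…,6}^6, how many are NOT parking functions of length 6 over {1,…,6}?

29849

|PF(6,6)| = (7−6)·7^(6−1) = 1 · 16807 = 16807 (Konheim–Weiss)
E.g. (5,5,3,5,3,4) → sorted (3,3,4,5,5,5): b_1=3>1, not a PF.
6^6 − 16807 = 46656 − 16807 = 29849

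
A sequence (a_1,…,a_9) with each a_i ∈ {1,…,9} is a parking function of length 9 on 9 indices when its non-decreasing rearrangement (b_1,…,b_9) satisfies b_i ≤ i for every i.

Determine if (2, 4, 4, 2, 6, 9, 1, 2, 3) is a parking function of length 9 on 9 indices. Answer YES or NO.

Rearranged: b = (1, 2, 2, 2, 3, 4, 4, 6, 9).
  b_1=1 ≤ 1
  b_2=2 ≤ 2
  b_3=2 ≤ 3
  b_4=2 ≤ 4
  b_5=3 ≤ 5
  b_6=4 ≤ 6
  b_7=4 ≤ 7
  b_8=6 ≤ 8
  b_9=9 ≤ 9
All bounds hold ⇒ YES

YES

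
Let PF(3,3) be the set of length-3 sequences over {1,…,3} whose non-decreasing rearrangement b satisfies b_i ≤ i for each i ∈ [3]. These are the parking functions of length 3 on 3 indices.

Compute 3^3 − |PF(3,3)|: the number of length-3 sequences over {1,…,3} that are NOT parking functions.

11

Count = (3−3+1)·(3+1)^(3−1) = 1 · 16 = 16 (Pollak)
One tuple (1,3,3) → sorted (1,3,3): b_2=3>2, not a PF.
3^3 − 16 = 27 − 16 = 11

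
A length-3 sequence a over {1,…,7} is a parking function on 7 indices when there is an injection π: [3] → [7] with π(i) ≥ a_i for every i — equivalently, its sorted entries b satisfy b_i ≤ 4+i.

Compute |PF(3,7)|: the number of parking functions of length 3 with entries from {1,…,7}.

|PF| = (8−3)·8^(3−1) = 5·64 = 320 (Konheim–Weiss)
Example (2,2,4) → sorted (2,2,4): b_i ≤ 4+i ∀i, a PF.

320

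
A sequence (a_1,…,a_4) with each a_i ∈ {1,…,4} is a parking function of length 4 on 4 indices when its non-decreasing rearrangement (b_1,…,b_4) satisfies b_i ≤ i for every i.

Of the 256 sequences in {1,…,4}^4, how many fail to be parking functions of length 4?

131

|PF(4,4)| = (5−4)·5^(4−1) = 1 · 125 = 125 (Konheim–Weiss)
One tuple (4,4,4,4) → sorted (4,4,4,4): b_1=4>1, not a PF.
So 256 − 125 = 131 fail.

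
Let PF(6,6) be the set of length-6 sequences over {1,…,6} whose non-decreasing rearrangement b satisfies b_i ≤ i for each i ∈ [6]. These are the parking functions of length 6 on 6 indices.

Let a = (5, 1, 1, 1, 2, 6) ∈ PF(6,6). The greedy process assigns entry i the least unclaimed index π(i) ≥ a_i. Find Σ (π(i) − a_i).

Σπ = 21 ({1..6} each once); Σa = 5+1+1+1+2+6 = 16; disp = 21−16 = 5.

5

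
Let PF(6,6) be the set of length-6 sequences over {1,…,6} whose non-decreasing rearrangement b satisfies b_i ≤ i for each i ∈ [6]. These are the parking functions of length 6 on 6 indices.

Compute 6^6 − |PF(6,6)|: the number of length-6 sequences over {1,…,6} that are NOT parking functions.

29849

#PF = 1·7^5 = 1 · 16807 = 16807 (Pollak)
Check (5,4,5,6,4,6) → sorted (4,4,5,5,6,6): b_1=4>1, not a PF.
Total 46656; non-PF = 46656−16807 = 29849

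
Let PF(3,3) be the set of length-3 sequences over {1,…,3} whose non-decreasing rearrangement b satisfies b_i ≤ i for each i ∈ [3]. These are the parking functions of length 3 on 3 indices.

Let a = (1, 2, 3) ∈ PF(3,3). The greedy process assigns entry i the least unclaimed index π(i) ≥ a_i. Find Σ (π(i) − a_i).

0

Σπ = 3·4/2 = 6 (π permutes [3]); Σa = 1+2+3 = 6; disp = 6−6 = 0.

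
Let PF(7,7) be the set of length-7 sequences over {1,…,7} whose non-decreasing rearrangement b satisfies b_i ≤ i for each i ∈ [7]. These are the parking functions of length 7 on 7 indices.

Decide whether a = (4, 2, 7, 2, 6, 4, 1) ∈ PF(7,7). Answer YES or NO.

YES

Rearranged: b = (1, 2, 2, 4, 4, 6, 7).
  b_1=1 ≤ 1
  b_2=2 ≤ 2
  b_3=2 ≤ 3
  b_4=4 ≤ 4
  b_5=4 ≤ 5
  b_6=6 ≤ 6
  b_7=7 ≤ 7
All bounds hold ⇒ YES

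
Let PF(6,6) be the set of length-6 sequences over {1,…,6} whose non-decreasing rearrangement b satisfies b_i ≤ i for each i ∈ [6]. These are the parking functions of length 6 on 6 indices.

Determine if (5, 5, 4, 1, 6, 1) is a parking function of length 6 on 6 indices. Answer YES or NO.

Order a: b = (1, 1, 4, 5, 5, 6).
  b_1=1 ≤ 1
  b_2=1 ≤ 2
  b_3=4 > 3
  fails at i=3 ⇒ NO

NO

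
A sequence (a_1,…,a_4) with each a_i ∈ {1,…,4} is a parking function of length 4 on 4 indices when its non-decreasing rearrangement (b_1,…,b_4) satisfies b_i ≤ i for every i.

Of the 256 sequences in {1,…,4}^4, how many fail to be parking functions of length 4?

|PF(4,4)| = 1·5^3 = 1·125 = 125 (Konheim–Weiss)
E.g. (4,2,4,4) → sorted (2,4,4,4): b_1=2>1, not a PF.
So 256 − 125 = 131 fail.

131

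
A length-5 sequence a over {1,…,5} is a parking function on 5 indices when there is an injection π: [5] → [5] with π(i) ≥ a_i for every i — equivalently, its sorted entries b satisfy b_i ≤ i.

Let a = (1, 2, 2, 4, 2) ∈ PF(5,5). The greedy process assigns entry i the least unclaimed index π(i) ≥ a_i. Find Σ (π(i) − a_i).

Σπ = 5·6/2 = 15 (π permutes [5]); Σa = 1+2+2+4+2 = 11; disp = 15−11 = 4.

4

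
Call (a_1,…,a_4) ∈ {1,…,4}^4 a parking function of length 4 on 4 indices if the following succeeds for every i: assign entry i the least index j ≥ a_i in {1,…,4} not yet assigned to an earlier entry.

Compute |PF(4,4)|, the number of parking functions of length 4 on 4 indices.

Count = 1·5^3 = 1·125 = 125 [KW]
E.g. (2,1,3,2) → sorted (1,2,2,3): b_i ≤ i ∀i, a PF.

125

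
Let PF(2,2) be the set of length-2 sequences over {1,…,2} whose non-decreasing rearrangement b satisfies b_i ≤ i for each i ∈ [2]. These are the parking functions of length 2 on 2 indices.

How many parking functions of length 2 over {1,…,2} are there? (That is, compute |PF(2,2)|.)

3

#PF = (2−2+1)·(2+1)^(2−1) = 1 · 3 = 3 (Konheim–Weiss)
Example (1,2) → sorted (1,2): b_i ≤ i ∀i, a PF.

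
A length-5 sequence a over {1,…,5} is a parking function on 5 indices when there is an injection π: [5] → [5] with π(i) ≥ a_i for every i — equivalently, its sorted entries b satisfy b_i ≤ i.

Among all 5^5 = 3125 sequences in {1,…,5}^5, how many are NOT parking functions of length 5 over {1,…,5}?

1829

|PF| = (5+1−5)·(5+1)^{5−1} = 1·1296 = 1296
E.g. (4,4,4,5,4) → sorted (4,4,4,4,5): b_1=4>1, not a PF.
Total 3125; non-PF = 3125−1296 = 1829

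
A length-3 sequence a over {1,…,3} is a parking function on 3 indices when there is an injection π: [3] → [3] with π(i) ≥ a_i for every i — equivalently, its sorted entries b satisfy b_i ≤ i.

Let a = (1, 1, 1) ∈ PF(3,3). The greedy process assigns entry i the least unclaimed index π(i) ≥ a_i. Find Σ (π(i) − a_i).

Σπ = 3·4/2 = 6 (π permutes [3]); Σa = 1+1+1 = 3; disp = 6−3 = 3.

3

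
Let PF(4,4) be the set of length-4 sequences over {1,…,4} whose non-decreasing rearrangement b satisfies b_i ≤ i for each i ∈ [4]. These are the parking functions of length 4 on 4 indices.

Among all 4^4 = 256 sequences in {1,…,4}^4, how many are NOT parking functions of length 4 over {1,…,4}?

131

|PF| = (4+1−4)·(4+1)^{4−1} = 1·125 = 125 (Pollak)
Example (2,3,4,3) → sorted (2,3,3,4): b_1=2>1, not a PF.
Total 256; non-PF = 256−125 = 131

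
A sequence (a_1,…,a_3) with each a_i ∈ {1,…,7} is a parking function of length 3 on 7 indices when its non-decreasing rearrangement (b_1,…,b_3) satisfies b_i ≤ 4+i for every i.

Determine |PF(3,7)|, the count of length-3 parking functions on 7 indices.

#PF = 5·8^2 = 5·64 = 320 (Konheim–Weiss)
One tuple (5,3,5) → sorted (3,5,5): b_i ≤ 4+i ∀i, a PF.

320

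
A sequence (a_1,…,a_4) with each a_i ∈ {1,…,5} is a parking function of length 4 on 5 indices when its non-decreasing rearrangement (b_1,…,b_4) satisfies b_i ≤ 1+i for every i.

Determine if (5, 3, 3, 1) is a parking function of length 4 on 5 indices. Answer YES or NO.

YES

Sorted: b = (1, 3, 3, 5).
  b_1=1 ≤ 2
  b_2=3 ≤ 3
  b_3=3 ≤ 4
  b_4=5 ≤ 5
All bounds hold ⇒ YES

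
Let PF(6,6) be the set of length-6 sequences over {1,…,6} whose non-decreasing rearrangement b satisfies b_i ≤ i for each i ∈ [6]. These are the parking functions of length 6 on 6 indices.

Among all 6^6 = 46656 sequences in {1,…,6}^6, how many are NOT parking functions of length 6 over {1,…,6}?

|PF(6,6)| = (6+1−6)·(6+1)^{6−1} = 1×16807 = 16807 (Konheim–Weiss)
One tuple (3,6,4,6,3,5) → sorted (3,3,4,5,6,6): b_1=3>1, not a PF.
Total 46656; non-PF = 46656−16807 = 29849

29849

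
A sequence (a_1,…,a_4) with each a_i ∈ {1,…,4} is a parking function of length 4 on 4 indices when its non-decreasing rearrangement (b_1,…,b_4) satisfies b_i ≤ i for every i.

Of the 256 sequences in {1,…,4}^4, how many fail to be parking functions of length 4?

Count = (4+1−4)·(4+1)^{4−1} = 1 · 125 = 125
Check (4,4,4,4) → sorted (4,4,4,4): b_1=4>1, not a PF.
Total 256; non-PF = 256−125 = 131

131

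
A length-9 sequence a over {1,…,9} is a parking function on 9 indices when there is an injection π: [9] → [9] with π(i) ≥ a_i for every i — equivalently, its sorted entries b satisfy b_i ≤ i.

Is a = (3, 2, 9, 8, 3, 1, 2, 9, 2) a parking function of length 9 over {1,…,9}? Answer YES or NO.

Order a: b = (1, 2, 2, 2, 3, 3, 8, 9, 9).
  b_1=1 ≤ 1
  b_2=2 ≤ 2
  b_3=2 ≤ 3
  b_4=2 ≤ 4
  b_5=3 ≤ 5
  b_6=3 ≤ 6
  b_7=8 > 7
  fails at i=7 ⇒ NO

NO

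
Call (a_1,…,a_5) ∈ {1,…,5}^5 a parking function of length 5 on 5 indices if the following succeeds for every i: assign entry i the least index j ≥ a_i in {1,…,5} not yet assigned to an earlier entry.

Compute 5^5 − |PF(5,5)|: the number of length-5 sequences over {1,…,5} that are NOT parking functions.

Count = (6−5)·6^(5−1) = 1·1296 = 1296 (Konheim–Weiss)
Check (3,3,4,4,5) → sorted (3,3,4,4,5): b_1=3>1, not a PF.
So 3125 − 1296 = 1829 fail.

1829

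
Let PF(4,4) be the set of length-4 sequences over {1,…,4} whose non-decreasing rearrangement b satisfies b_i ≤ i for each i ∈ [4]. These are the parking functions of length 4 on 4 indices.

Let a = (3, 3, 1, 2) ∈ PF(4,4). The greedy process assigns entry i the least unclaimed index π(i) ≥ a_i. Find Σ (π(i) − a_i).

1

Σπ(i) = 1+…+4 = 10; Σa = 3+3+1+2 = 9; disp = 10−9 = 1.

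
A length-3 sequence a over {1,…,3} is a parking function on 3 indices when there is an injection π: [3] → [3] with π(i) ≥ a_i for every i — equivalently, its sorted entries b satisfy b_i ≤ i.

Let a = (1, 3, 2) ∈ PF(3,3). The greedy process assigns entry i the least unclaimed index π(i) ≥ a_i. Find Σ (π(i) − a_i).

Σπ = 6 ({1..3} each once); Σa = 1+3+2 = 6; disp = 6−6 = 0.

0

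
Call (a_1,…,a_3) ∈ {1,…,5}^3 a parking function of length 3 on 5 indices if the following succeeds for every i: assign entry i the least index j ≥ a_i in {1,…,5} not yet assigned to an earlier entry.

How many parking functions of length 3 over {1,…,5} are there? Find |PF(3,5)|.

#PF = (5−3+1)·(5+1)^(3−1) = 3 · 36 = 108 [KW]
One tuple (2,3,3) → sorted (2,3,3): b_i ≤ 2+i ∀i, a PF.

108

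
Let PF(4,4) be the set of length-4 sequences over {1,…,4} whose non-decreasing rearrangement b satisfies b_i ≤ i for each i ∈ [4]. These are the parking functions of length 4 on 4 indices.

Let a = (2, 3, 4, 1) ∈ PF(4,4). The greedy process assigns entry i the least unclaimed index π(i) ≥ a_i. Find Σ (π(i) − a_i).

0

Σπ = 4·5/2 = 10 (π permutes [4]); Σa = 2+3+4+1 = 10; disp = 10−10 = 0.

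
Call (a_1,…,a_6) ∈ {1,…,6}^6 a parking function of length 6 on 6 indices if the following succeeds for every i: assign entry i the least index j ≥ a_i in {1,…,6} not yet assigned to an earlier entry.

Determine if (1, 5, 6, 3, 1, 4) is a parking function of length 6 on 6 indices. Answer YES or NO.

Sorted: b = (1, 1, 3, 4, 5, 6).
  b_1=1 ≤ 1
  b_2=1 ≤ 2
  b_3=3 ≤ 3
  b_4=4 ≤ 4
  b_5=5 ≤ 5
  b_6=6 ≤ 6
All bounds hold ⇒ YES

YES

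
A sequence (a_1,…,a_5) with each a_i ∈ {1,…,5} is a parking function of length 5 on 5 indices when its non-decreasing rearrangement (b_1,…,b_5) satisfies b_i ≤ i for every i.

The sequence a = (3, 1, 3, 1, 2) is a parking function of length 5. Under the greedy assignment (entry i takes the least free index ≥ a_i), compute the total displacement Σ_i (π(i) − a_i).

Σπ = 15 ({1..5} each once); Σa = 3+1+3+1+2 = 10; disp = 15−10 = 5.

5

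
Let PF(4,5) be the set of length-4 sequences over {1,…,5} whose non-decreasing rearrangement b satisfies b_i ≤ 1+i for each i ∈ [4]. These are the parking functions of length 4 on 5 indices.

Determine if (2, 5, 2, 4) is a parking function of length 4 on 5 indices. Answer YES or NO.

Rearranged: b = (2, 2, 4, 5).
  b_1=2 ≤ 2
  b_2=2 ≤ 3
  b_3=4 ≤ 4
  b_4=5 ≤ 5
All bounds hold ⇒ YES

YES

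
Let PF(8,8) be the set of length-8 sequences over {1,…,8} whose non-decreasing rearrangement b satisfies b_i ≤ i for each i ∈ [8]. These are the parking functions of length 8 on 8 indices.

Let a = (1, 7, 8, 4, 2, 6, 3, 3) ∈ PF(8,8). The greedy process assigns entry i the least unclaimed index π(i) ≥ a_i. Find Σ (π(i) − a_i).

2

Σπ(i) = 1+…+8 = 36; Σa = 1+7+8+4+2+6+3+3 = 34; disp = 36−34 = 2.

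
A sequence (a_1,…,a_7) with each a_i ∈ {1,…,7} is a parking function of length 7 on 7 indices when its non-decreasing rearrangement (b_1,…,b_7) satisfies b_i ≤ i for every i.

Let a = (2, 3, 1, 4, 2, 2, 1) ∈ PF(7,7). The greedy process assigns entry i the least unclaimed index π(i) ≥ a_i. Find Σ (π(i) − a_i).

Σπ = 7·8/2 = 28 (π permutes [7]); Σa = 2+3+1+4+2+2+1 = 15; disp = 28−15 = 13.

13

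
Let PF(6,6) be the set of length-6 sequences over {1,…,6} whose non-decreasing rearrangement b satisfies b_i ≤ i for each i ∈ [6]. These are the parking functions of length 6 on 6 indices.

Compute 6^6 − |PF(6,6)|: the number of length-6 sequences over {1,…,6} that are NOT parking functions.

29849

|PF(6,6)| = 1·7^5 = 1×16807 = 16807 [KW]
Check (5,5,5,6,6,5) → sorted (5,5,5,5,6,6): b_1=5>1, not a PF.
Total 46656; non-PF = 46656−16807 = 29849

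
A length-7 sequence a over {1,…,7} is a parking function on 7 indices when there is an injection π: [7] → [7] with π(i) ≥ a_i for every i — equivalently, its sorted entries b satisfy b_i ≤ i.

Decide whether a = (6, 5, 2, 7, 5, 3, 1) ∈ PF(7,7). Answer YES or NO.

Order a: b = (1, 2, 3, 5, 5, 6, 7).
  b_1=1 ≤ 1
  b_2=2 ≤ 2
  b_3=3 ≤ 3
  b_4=5 > 4
  fails at i=4 ⇒ NO

NO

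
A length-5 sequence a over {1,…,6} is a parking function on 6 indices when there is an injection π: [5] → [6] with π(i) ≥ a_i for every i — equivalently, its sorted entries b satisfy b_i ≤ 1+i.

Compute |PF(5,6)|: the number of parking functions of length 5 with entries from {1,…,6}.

4802

Count = (6−5+1)·(6+1)^(5−1) = 2×2401 = 4802 (Pollak)
One tuple (3,5,4,2,6) → sorted (2,3,4,5,6): b_i ≤ 1+i ∀i, a PF.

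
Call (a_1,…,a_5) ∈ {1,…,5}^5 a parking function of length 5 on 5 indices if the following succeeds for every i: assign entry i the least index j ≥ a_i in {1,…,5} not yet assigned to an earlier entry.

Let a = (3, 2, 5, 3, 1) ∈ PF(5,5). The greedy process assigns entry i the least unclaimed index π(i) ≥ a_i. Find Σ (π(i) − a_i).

Σπ(i) = 1+…+5 = 15; Σa = 3+2+5+3+1 = 14; disp = 15−14 = 1.

1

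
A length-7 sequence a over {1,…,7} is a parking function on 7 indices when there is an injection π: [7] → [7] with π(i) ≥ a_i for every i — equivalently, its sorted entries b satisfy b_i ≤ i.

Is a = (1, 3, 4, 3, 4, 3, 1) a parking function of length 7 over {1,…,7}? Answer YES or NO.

YES

Order a: b = (1, 1, 3, 3, 3, 4, 4).
  b_1=1 ≤ 1
  b_2=1 ≤ 2
  b_3=3 ≤ 3
  b_4=3 ≤ 4
  b_5=3 ≤ 5
  b_6=4 ≤ 6
  b_7=4 ≤ 7
All bounds hold ⇒ YES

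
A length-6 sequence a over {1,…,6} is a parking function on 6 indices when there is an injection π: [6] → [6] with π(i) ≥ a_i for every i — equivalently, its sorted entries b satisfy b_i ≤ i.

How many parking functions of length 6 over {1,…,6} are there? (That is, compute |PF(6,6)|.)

#PF = (7−6)·7^(6−1) = 1·16807 = 16807
One tuple (1,2,1,5,4,1) → sorted (1,1,1,2,4,5): b_i ≤ i ∀i, a PF.

16807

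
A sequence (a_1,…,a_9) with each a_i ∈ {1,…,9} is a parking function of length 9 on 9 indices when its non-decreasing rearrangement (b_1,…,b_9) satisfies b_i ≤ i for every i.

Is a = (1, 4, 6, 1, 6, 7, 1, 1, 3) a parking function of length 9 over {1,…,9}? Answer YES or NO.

Order a: b = (1, 1, 1, 1, 3, 4, 6, 6, 7).
  b_1=1 ≤ 1
  b_2=1 ≤ 2
  b_3=1 ≤ 3
  b_4=1 ≤ 4
  b_5=3 ≤ 5
  b_6=4 ≤ 6
  b_7=6 ≤ 7
  b_8=6 ≤ 8
  b_9=7 ≤ 9
All bounds hold ⇒ YES

YES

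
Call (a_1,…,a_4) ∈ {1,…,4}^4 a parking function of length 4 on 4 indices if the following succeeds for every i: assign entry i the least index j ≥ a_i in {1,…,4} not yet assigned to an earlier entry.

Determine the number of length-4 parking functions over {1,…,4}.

|PF(4,4)| = (4+1−4)·(4+1)^{4−1} = 1·125 = 125 (Pollak)
Check (2,3,3,1) → sorted (1,2,3,3): b_i ≤ i ∀i, a PF.

125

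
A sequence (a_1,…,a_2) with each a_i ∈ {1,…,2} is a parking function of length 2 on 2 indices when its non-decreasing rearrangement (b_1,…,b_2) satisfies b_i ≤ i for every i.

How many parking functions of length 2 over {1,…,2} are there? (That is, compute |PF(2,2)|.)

3

|PF| = 1·3^1 = 1×3 = 3
Check (1,1) → sorted (1,1): b_i ≤ i ∀i, a PF.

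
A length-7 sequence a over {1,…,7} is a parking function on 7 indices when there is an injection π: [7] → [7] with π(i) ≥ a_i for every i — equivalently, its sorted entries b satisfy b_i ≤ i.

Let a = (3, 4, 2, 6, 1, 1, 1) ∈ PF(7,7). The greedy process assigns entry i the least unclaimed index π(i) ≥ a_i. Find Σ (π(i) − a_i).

Σπ = 28 ({1..7} each once); Σa = 3+4+2+6+1+1+1 = 18; disp = 28−18 = 10.

10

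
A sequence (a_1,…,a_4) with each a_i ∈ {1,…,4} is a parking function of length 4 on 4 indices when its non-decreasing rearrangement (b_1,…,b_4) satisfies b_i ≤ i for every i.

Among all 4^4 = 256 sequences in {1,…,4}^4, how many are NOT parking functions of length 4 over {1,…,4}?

Count = (5−4)·5^(4−1) = 1 · 125 = 125 [KW]
Check (3,4,4,4) → sorted (3,4,4,4): b_1=3>1, not a PF.
Total 256; non-PF = 256−125 = 131

131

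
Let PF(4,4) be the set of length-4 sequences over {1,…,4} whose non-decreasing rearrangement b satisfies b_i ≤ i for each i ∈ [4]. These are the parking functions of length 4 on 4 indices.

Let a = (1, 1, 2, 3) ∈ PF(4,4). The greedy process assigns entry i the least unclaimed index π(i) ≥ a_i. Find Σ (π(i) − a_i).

3

Σπ(i) = 1+…+4 = 10; Σa = 1+1+2+3 = 7; disp = 10−7 = 3.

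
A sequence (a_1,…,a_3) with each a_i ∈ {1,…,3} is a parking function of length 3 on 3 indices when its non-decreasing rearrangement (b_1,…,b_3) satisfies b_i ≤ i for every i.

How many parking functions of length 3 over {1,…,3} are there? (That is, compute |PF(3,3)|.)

16

|PF| = (4−3)·4^(3−1) = 1 · 16 = 16 (Konheim–Weiss)
One tuple (2,1,1) → sorted (1,1,2): b_i ≤ i ∀i, a PF.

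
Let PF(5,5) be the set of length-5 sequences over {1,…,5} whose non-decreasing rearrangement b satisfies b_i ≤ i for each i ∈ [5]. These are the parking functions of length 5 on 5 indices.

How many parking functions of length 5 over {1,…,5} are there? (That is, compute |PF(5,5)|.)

1296

|PF(5,5)| = (5−5+1)·(5+1)^(5−1) = 1×1296 = 1296
Example (1,3,4,2,1) → sorted (1,1,2,3,4): b_i ≤ i ∀i, a PF.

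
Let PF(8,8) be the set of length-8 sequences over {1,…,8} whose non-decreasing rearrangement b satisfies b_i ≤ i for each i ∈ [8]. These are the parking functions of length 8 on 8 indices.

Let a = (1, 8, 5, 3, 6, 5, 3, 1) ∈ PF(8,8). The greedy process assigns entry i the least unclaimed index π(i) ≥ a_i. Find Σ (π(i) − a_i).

Σπ(i) = 1+…+8 = 36; Σa = 1+8+5+3+6+5+3+1 = 32; disp = 36−32 = 4.

4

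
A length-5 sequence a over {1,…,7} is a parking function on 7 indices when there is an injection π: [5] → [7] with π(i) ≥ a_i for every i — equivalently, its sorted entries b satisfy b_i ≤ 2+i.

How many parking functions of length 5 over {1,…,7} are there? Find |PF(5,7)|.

Count = (8−5)·8^(5−1) = 3 · 4096 = 12288 (Pollak)
Check (3,3,4,3,1) → sorted (1,3,3,3,4): b_i ≤ 2+i ∀i, a PF.

12288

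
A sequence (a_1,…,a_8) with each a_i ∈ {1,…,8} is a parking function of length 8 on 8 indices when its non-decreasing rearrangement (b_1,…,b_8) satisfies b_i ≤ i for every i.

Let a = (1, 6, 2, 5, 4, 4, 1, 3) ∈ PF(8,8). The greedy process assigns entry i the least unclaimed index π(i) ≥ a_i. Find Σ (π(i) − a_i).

10

Σπ = 8·9/2 = 36 (π permutes [8]); Σa = 1+6+2+5+4+4+1+3 = 26; disp = 36−26 = 10.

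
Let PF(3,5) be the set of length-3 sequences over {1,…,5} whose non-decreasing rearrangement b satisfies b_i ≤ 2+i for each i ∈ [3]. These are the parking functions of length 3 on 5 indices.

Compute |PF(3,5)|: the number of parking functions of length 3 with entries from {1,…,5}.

Count = 3·6^2 = 3·36 = 108
E.g. (4,4,3) → sorted (3,4,4): b_i ≤ 2+i ∀i, a PF.

108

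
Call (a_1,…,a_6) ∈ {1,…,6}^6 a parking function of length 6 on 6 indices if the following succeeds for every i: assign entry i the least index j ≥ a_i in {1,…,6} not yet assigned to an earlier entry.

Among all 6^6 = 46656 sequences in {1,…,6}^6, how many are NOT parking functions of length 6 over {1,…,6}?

29849

#PF = 1·7^5 = 1×16807 = 16807 (Konheim–Weiss)
One tuple (4,5,6,6,4,3) → sorted (3,4,4,5,6,6): b_1=3>1, not a PF.
Total 46656; non-PF = 46656−16807 = 29849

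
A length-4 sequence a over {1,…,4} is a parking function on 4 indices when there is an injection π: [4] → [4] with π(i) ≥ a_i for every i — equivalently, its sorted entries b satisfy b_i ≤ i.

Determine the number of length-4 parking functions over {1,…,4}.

125

#PF = (5−4)·5^(4−1) = 1×125 = 125 [KW]
E.g. (2,1,1,2) → sorted (1,1,2,2): b_i ≤ i ∀i, a PF.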